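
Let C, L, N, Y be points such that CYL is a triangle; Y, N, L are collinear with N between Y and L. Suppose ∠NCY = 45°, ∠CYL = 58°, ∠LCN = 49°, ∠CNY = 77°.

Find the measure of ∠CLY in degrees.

∠CLY = 28°

1. ∠CNL = 103°  [linear pair at N on YL]
2. ∠CLN = 28°  [△CNL]
3. ∠CLY = 28°  [N on ray LY]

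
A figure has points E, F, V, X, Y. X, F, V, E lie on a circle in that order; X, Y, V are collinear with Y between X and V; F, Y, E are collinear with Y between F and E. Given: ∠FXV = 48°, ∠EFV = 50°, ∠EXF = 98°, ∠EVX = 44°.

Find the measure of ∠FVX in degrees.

∠FVX = 38°

1. ∠EFX = 44°  [same arc XE]
2. ∠FEX = 38°  [△XFE]
3. ∠FVX = 38°  [same arc XF]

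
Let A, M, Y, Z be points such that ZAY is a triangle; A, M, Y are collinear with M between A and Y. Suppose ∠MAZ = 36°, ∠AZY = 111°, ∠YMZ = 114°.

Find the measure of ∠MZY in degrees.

∠MZY = 33°

1. ∠YAZ = 36°  [M on ray AY]
2. ∠AYZ = 33°  [△ZAY]
3. ∠MYZ = 33°  [M on ray YA]
4. ∠MZY = 33°  [△ZMY]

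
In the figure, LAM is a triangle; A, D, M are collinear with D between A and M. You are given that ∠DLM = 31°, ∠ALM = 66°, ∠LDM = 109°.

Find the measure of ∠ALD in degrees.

∠ALD = 35°

1. ∠DML = 40°  [△LDM]
2. ∠ADL = 71°  [linear pair at D on AM]
3. ∠AML = 40°  [D on ray MA]
4. ∠LAM = 74°  [△LAM]
5. ∠DAL = 74°  [D on ray AM]
6. ∠ALD = 35°  [△LAD]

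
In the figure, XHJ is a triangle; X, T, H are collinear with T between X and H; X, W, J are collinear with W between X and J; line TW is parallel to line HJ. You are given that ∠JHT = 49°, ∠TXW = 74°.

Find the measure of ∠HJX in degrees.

1. ∠JHX = 49°  [T on ray HX]
2. ∠HXJ = 74°  [T on XH, W on XJ]
3. ∠HJX = 57°  [△XHJ]

∠HJX = 57°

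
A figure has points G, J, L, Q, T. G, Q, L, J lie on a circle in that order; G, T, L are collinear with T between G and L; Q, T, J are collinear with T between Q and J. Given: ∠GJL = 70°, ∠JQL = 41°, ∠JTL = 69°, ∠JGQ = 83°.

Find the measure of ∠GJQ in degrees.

∠GJQ = 28°

1. ∠JGL = 41°  [same arc LJ]
2. ∠GTJ = 111°  [linear pair at T on GL]
3. ∠GJQ = 28°  [△GTJ]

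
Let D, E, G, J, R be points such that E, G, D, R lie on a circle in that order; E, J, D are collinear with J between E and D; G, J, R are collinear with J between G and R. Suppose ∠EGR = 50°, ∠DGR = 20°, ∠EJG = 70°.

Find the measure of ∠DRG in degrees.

∠DRG = 60°

1. ∠EDR = 50°  [same arc ER]
2. ∠DJR = 70°  [vertical angles at J]
3. ∠DRG = 60°  [△DJR]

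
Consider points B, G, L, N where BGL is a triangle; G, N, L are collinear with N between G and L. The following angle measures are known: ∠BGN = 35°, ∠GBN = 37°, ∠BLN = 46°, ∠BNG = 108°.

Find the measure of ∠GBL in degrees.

1. ∠BGL = 35°  [N on ray GL]
2. ∠BLG = 46°  [N on ray LG]
3. ∠GBL = 99°  [△BGL]

∠GBL = 99°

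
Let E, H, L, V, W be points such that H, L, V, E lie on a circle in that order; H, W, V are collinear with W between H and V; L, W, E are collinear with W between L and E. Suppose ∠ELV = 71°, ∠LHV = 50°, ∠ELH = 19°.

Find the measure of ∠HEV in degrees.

∠HEV = 90°

1. ∠EHV = 71°  [same arc VE]
2. ∠EVH = 19°  [same arc HE]
3. ∠HEV = 90°  [△HVE]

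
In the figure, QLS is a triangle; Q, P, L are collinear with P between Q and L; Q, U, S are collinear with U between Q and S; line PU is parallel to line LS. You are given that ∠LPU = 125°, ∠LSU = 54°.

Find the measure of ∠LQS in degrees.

1. ∠QPU = 55°  [linear pair at P on QL]
2. ∠LSQ = 54°  [U on ray SQ]
3. ∠QLS = 55°  [PU∥LS, corresponding at P]
4. ∠LQS = 71°  [△QLS]

∠LQS = 71°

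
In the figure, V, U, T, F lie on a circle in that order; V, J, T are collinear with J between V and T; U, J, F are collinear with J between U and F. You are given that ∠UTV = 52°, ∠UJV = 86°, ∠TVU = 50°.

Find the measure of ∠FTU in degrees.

∠FTU = 96°

1. ∠TJU = 94°  [linear pair at J on VT]
2. ∠TFU = 50°  [same arc UT]
3. ∠FUT = 34°  [△UJT]
4. ∠FTU = 96°  [△UTF]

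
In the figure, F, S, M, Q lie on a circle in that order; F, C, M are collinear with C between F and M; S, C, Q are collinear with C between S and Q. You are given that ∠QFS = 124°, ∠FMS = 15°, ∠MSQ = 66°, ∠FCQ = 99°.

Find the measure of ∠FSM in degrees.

1. ∠QMS = 56°  [cyclic FSMQ, opposite ∠F+∠M]
2. ∠MQS = 58°  [△SMQ]
3. ∠MFS = 58°  [same arc SM]
4. ∠FSM = 107°  [△FSM]

∠FSM = 107°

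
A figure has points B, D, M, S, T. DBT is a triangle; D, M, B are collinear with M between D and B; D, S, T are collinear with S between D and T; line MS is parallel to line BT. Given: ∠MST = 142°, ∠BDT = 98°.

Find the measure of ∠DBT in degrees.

∠DBT = 44°

1. ∠DSM = 38°  [linear pair at S on DT]
2. ∠MDS = 98°  [M on DB, S on DT]
3. ∠DMS = 44°  [△DMS]
4. ∠DBT = 44°  [MS∥BT, corresponding at M]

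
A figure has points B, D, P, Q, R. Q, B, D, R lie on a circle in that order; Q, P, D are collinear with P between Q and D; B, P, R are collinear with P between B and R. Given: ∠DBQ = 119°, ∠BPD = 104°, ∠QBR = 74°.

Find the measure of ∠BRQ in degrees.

∠BRQ = 31°

1. ∠DRQ = 61°  [cyclic QBDR, opposite ∠B+∠R]
2. ∠QPR = 104°  [vertical angles at P]
3. ∠QDR = 74°  [same arc QR]
4. ∠DQR = 45°  [△QDR]
5. ∠BRQ = 31°  [△QPR]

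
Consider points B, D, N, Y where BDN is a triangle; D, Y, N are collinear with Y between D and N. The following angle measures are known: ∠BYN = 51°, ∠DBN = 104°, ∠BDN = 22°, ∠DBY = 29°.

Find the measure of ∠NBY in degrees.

1. ∠BND = 54°  [△BDN]
2. ∠BNY = 54°  [Y on ray ND]
3. ∠NBY = 75°  [△BYN]

∠NBY = 75°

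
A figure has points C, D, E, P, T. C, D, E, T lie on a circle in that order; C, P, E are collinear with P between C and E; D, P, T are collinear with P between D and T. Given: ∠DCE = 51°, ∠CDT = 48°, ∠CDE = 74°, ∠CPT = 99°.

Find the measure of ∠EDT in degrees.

∠EDT = 26°

1. ∠CED = 55°  [△CDE]
2. ∠DPE = 99°  [vertical angles at P]
3. ∠EDT = 26°  [△DPE]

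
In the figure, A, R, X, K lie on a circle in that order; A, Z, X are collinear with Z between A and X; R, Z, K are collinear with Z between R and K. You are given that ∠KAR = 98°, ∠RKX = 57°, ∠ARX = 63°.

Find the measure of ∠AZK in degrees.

1. ∠KXR = 82°  [cyclic ARXK, opposite ∠A+∠X]
2. ∠RAX = 57°  [same arc RX]
3. ∠KRX = 41°  [△RXK]
4. ∠AXR = 60°  [△ARX]
5. ∠KAX = 41°  [same arc XK]
6. ∠AKR = 60°  [same arc AR]
7. ∠AZK = 79°  [△AZK]

∠AZK = 79°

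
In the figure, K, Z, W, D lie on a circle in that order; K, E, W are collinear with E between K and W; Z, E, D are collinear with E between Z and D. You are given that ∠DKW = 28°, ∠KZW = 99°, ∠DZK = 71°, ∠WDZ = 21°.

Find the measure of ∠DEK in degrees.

1. ∠DWK = 71°  [same arc KD]
2. ∠DEW = 88°  [△WED]
3. ∠DEK = 92°  [linear pair at E on KW]

∠DEK = 92°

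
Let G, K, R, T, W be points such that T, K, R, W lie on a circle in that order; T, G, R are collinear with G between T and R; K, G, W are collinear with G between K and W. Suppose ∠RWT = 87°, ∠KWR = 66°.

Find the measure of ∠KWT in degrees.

1. ∠RKT = 93°  [cyclic TKRW, opposite ∠K+∠W]
2. ∠KTR = 66°  [same arc KR]
3. ∠KRT = 21°  [△TKR]
4. ∠KWT = 21°  [same arc TK]

∠KWT = 21°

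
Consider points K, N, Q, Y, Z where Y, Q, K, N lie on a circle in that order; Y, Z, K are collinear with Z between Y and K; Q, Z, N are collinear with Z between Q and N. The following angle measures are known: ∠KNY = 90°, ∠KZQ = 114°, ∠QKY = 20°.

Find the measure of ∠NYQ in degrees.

∠NYQ = 116°

1. ∠KQY = 90°  [cyclic YQKN, opposite ∠Q+∠N]
2. ∠QZY = 66°  [linear pair at Z on YK]
3. ∠QNY = 20°  [same arc YQ]
4. ∠KYQ = 70°  [△YQK]
5. ∠NQY = 44°  [△YZQ]
6. ∠NYQ = 116°  [△YQN]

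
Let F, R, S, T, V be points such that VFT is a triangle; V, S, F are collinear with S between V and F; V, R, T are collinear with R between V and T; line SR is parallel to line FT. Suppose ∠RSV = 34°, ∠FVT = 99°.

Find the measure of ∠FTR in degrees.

1. ∠TFV = 34°  [SR∥FT, corresponding at S]
2. ∠FTV = 47°  [△VFT]
3. ∠FTR = 47°  [R on ray TV]

∠FTR = 47°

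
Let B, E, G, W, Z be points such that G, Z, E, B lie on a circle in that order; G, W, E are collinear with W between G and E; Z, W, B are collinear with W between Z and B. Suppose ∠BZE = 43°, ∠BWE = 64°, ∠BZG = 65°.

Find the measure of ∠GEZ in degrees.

∠GEZ = 21°

1. ∠BGE = 43°  [same arc EB]
2. ∠BWG = 116°  [linear pair at W on GE]
3. ∠GBZ = 21°  [△GWB]
4. ∠GEZ = 21°  [same arc GZ]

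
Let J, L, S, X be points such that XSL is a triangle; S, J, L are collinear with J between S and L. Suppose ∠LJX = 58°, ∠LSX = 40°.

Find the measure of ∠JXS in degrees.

∠JXS = 18°

1. ∠SJX = 122°  [linear pair at J on SL]
2. ∠JSX = 40°  [J on ray SL]
3. ∠JXS = 18°  [△XSJ]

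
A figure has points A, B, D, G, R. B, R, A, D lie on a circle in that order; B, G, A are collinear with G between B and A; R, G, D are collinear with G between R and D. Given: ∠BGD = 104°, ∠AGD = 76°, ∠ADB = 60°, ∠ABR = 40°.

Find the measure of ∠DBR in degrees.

1. ∠BGR = 76°  [vertical angles at G]
2. ∠ARB = 120°  [cyclic BRAD, opposite ∠R+∠D]
3. ∠BAR = 20°  [△BRA]
4. ∠BRD = 64°  [△BGR]
5. ∠BDR = 20°  [same arc BR]
6. ∠DBR = 96°  [△BRD]

∠DBR = 96°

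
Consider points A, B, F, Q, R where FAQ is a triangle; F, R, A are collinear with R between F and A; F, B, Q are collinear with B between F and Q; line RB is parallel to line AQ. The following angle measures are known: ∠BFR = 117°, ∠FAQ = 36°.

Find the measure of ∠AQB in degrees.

1. ∠AFQ = 117°  [R on FA, B on FQ]
2. ∠AQF = 27°  [△FAQ]
3. ∠AQB = 27°  [B on ray QF]

∠AQB = 27°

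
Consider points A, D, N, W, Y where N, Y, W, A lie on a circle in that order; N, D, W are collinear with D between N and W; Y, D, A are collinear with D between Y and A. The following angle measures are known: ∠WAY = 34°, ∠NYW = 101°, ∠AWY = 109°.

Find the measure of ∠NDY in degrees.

∠NDY = 82°

1. ∠WNY = 34°  [same arc YW]
2. ∠AYW = 37°  [△YWA]
3. ∠NWY = 45°  [△NYW]
4. ∠WDY = 98°  [△YDW]
5. ∠NDY = 82°  [linear pair at D on NW]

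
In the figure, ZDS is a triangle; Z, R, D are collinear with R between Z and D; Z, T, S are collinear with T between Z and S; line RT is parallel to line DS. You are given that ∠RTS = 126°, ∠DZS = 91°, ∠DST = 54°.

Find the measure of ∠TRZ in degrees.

∠TRZ = 35°

1. ∠RTZ = 54°  [linear pair at T on ZS]
2. ∠RZT = 91°  [R on ZD, T on ZS]
3. ∠TRZ = 35°  [△ZRT]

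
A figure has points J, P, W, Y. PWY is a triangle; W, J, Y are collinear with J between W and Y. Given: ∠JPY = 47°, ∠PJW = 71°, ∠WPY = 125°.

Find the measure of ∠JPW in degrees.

∠JPW = 78°

1. ∠PJY = 109°  [linear pair at J on WY]
2. ∠JYP = 24°  [△PJY]
3. ∠PYW = 24°  [J on ray YW]
4. ∠PWY = 31°  [△PWY]
5. ∠JWP = 31°  [J on ray WY]
6. ∠JPW = 78°  [△PWJ]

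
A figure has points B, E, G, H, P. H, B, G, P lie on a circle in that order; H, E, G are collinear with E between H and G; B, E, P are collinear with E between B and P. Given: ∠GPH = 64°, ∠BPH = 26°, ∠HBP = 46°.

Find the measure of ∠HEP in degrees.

1. ∠HGP = 46°  [same arc HP]
2. ∠GHP = 70°  [△HGP]
3. ∠HEP = 84°  [△HEP]

∠HEP = 84°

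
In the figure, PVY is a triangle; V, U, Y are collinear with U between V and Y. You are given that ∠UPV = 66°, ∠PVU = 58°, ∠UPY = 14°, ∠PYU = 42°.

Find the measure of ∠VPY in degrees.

∠VPY = 80°

1. ∠PVY = 58°  [U on ray VY]
2. ∠PYV = 42°  [U on ray YV]
3. ∠VPY = 80°  [△PVY]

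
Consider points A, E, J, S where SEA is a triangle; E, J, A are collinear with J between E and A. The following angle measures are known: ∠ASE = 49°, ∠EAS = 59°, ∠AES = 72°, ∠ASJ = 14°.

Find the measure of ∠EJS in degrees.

1. ∠JAS = 59°  [J on ray AE]
2. ∠AJS = 107°  [△SJA]
3. ∠EJS = 73°  [linear pair at J on EA]

∠EJS = 73°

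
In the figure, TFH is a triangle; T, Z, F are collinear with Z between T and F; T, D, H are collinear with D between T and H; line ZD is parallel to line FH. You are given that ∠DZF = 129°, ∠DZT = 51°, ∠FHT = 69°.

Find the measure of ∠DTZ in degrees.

1. ∠HFT = 51°  [ZD∥FH, corresponding at Z]
2. ∠FTH = 60°  [△TFH]
3. ∠DTZ = 60°  [Z on TF, D on TH]

∠DTZ = 60°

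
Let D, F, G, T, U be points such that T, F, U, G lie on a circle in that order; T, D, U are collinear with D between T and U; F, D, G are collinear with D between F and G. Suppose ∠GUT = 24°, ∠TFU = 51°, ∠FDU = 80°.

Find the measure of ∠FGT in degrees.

∠FGT = 73°

1. ∠TGU = 129°  [cyclic TFUG, opposite ∠F+∠G]
2. ∠GDT = 80°  [vertical angles at D]
3. ∠GTU = 27°  [△TUG]
4. ∠FGT = 73°  [△TDG]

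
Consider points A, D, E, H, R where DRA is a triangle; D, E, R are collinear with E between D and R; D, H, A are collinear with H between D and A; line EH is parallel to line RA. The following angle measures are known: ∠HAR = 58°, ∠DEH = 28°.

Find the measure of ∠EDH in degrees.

1. ∠DAR = 58°  [H on ray AD]
2. ∠ARD = 28°  [EH∥RA, corresponding at E]
3. ∠ADR = 94°  [△DRA]
4. ∠EDH = 94°  [E on DR, H on DA]

∠EDH = 94°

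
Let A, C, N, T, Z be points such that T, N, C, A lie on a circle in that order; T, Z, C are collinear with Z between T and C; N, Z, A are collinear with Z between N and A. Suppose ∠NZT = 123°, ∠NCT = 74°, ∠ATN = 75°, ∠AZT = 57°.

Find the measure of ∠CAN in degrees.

1. ∠CZN = 57°  [linear pair at Z on TC]
2. ∠ANC = 49°  [△NZC]
3. ∠ACN = 105°  [cyclic TNCA, opposite ∠T+∠C]
4. ∠CAN = 26°  [△NCA]

∠CAN = 26°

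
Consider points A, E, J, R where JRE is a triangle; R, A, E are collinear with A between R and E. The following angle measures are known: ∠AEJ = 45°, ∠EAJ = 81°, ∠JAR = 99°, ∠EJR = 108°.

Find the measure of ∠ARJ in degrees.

∠ARJ = 27°

1. ∠JER = 45°  [A on ray ER]
2. ∠ERJ = 27°  [△JRE]
3. ∠ARJ = 27°  [A on ray RE]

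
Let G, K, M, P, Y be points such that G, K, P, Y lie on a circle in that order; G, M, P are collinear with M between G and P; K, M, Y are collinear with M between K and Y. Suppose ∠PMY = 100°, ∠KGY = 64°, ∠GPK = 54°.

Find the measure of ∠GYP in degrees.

∠GYP = 72°

1. ∠GMY = 80°  [linear pair at M on GP]
2. ∠GYK = 54°  [same arc GK]
3. ∠PGY = 46°  [△GMY]
4. ∠GKY = 62°  [△GKY]
5. ∠GPY = 62°  [same arc GY]
6. ∠GYP = 72°  [△GPY]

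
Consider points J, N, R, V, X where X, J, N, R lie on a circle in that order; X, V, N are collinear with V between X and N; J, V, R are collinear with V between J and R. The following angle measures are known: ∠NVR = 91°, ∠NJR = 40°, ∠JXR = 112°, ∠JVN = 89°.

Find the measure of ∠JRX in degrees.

∠JRX = 51°

1. ∠RVX = 89°  [linear pair at V on XN]
2. ∠NXR = 40°  [same arc NR]
3. ∠JRX = 51°  [△XVR]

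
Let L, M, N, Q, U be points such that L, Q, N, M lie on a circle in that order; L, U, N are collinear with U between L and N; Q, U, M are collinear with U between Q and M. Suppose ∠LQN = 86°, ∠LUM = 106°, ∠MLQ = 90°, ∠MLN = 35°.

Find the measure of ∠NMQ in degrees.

1. ∠LMN = 94°  [cyclic LQNM, opposite ∠Q+∠M]
2. ∠MUN = 74°  [linear pair at U on LN]
3. ∠LNM = 51°  [△LNM]
4. ∠NMQ = 55°  [△NUM]

∠NMQ = 55°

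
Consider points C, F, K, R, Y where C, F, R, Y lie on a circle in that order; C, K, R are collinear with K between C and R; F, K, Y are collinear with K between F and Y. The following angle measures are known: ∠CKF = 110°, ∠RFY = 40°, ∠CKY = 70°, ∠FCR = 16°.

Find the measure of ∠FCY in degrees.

1. ∠CFY = 54°  [△CKF]
2. ∠RCY = 40°  [same arc RY]
3. ∠CYF = 70°  [△CKY]
4. ∠FCY = 56°  [△CFY]

∠FCY = 56°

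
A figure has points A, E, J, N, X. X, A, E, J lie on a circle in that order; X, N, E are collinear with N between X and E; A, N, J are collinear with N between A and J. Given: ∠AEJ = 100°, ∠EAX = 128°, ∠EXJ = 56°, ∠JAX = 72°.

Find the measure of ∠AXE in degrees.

∠AXE = 24°

1. ∠EAJ = 56°  [same arc EJ]
2. ∠AJE = 24°  [△AEJ]
3. ∠AXE = 24°  [same arc AE]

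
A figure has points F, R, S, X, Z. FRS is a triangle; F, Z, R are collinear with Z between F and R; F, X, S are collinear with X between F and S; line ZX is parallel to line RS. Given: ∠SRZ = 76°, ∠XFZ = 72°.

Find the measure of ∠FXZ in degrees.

1. ∠FRS = 76°  [Z on ray RF]
2. ∠RFS = 72°  [Z on FR, X on FS]
3. ∠FSR = 32°  [△FRS]
4. ∠FXZ = 32°  [ZX∥RS, corresponding at X]

∠FXZ = 32°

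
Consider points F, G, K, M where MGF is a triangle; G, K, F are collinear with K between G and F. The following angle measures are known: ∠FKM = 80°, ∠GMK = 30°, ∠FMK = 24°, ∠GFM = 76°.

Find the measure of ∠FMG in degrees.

∠FMG = 54°

1. ∠GKM = 100°  [linear pair at K on GF]
2. ∠KGM = 50°  [△MGK]
3. ∠FGM = 50°  [K on ray GF]
4. ∠FMG = 54°  [△MGF]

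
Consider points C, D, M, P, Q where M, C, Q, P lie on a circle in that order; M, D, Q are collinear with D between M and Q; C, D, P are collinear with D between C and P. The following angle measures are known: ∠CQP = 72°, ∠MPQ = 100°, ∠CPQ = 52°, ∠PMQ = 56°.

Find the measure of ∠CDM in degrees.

1. ∠MQP = 24°  [△MQP]
2. ∠CMQ = 52°  [same arc CQ]
3. ∠MCP = 24°  [same arc MP]
4. ∠CDM = 104°  [△MDC]

∠CDM = 104°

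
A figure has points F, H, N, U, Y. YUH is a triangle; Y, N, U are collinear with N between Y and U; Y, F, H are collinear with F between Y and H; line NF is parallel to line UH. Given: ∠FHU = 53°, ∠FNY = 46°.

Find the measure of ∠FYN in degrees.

1. ∠UHY = 53°  [F on ray HY]
2. ∠HUY = 46°  [NF∥UH, corresponding at N]
3. ∠HYU = 81°  [△YUH]
4. ∠FYN = 81°  [N on YU, F on YH]

∠FYN = 81°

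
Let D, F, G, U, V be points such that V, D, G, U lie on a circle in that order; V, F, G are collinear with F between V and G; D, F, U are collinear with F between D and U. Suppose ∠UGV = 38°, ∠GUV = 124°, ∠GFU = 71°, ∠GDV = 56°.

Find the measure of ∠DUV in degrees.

∠DUV = 53°

1. ∠GVU = 18°  [△VGU]
2. ∠UFV = 109°  [linear pair at F on VG]
3. ∠DUV = 53°  [△VFU]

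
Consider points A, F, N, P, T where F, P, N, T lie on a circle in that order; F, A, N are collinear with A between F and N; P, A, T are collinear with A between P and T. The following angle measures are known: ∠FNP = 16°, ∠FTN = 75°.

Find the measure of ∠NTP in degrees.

∠NTP = 59°

1. ∠FPN = 105°  [cyclic FPNT, opposite ∠P+∠T]
2. ∠NFP = 59°  [△FPN]
3. ∠NTP = 59°  [same arc PN]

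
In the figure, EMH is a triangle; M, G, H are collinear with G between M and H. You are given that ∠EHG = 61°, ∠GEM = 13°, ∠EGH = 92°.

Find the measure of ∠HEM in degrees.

1. ∠EHM = 61°  [G on ray HM]
2. ∠EGM = 88°  [linear pair at G on MH]
3. ∠EMG = 79°  [△EMG]
4. ∠EMH = 79°  [G on ray MH]
5. ∠HEM = 40°  [△EMH]

∠HEM = 40°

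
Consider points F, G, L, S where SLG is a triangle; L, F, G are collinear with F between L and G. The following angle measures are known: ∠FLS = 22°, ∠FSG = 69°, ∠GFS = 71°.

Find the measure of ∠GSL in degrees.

1. ∠GLS = 22°  [F on ray LG]
2. ∠FGS = 40°  [△SFG]
3. ∠LGS = 40°  [F on ray GL]
4. ∠GSL = 118°  [△SLG]

∠GSL = 118°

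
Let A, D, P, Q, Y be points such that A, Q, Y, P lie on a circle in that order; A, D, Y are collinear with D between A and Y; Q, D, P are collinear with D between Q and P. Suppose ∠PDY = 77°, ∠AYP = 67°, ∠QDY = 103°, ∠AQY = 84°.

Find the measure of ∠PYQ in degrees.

∠PYQ = 127°

1. ∠QPY = 36°  [△YDP]
2. ∠APY = 96°  [cyclic AQYP, opposite ∠Q+∠P]
3. ∠PAY = 17°  [△AYP]
4. ∠PQY = 17°  [same arc YP]
5. ∠PYQ = 127°  [△QYP]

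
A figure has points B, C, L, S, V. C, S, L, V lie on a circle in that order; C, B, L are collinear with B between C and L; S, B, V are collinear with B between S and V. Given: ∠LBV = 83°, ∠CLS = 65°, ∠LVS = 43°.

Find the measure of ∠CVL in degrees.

1. ∠CBV = 97°  [linear pair at B on CL]
2. ∠CLV = 54°  [△LBV]
3. ∠CVS = 65°  [same arc CS]
4. ∠LCV = 18°  [△CBV]
5. ∠CVL = 108°  [△CLV]

∠CVL = 108°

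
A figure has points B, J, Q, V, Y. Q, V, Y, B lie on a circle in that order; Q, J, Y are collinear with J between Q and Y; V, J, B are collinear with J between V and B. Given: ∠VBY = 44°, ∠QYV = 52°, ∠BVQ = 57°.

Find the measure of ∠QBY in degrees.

1. ∠VQY = 44°  [same arc VY]
2. ∠QVY = 84°  [△QVY]
3. ∠QBY = 96°  [cyclic QVYB, opposite ∠V+∠B]

∠QBY = 96°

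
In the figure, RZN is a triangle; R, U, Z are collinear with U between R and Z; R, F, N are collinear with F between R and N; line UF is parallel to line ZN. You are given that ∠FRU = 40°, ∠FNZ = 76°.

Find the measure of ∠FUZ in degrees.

∠FUZ = 116°

1. ∠NRZ = 40°  [U on RZ, F on RN]
2. ∠RNZ = 76°  [F on ray NR]
3. ∠NZR = 64°  [△RZN]
4. ∠FUR = 64°  [UF∥ZN, corresponding at U]
5. ∠FUZ = 116°  [linear pair at U on RZ]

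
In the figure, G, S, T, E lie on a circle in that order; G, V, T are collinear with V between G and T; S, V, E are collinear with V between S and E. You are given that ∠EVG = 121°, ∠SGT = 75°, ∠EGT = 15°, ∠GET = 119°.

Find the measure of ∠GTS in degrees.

∠GTS = 44°

1. ∠SVT = 121°  [vertical angles at V]
2. ∠EST = 15°  [same arc TE]
3. ∠GTS = 44°  [△SVT]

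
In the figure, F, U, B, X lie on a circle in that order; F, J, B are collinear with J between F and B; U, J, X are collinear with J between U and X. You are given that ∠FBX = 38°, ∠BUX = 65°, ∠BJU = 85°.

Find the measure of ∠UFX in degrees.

1. ∠FUX = 38°  [same arc FX]
2. ∠BFX = 65°  [same arc BX]
3. ∠FJX = 85°  [vertical angles at J]
4. ∠FXU = 30°  [△FJX]
5. ∠UFX = 112°  [△FUX]

∠UFX = 112°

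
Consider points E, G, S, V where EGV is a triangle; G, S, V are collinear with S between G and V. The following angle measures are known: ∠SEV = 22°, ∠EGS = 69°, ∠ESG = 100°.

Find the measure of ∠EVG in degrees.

∠EVG = 78°

1. ∠ESV = 80°  [linear pair at S on GV]
2. ∠EVS = 78°  [△ESV]
3. ∠EVG = 78°  [S on ray VG]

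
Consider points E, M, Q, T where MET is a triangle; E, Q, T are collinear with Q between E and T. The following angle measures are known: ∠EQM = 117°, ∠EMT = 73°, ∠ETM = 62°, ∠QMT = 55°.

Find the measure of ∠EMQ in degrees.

∠EMQ = 18°

1. ∠MET = 45°  [△MET]
2. ∠MEQ = 45°  [Q on ray ET]
3. ∠EMQ = 18°  [△MEQ]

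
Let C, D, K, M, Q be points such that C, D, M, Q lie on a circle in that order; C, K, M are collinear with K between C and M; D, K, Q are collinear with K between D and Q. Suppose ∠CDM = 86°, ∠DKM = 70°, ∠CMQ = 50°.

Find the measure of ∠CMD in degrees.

∠CMD = 74°

1. ∠CQM = 94°  [cyclic CDMQ, opposite ∠D+∠Q]
2. ∠CKQ = 70°  [vertical angles at K]
3. ∠MCQ = 36°  [△CMQ]
4. ∠CQD = 74°  [△CKQ]
5. ∠CMD = 74°  [same arc CD]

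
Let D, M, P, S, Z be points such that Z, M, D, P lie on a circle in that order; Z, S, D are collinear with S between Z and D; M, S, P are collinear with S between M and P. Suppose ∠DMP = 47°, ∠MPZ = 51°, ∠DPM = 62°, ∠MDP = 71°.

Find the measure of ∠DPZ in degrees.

∠DPZ = 113°

1. ∠MDZ = 51°  [same arc ZM]
2. ∠DZM = 62°  [same arc MD]
3. ∠DMZ = 67°  [△ZMD]
4. ∠DPZ = 113°  [cyclic ZMDP, opposite ∠M+∠P]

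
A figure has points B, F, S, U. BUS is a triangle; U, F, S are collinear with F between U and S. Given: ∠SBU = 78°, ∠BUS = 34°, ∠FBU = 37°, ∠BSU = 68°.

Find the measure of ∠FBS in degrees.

1. ∠BUF = 34°  [F on ray US]
2. ∠BFU = 109°  [△BUF]
3. ∠BSF = 68°  [F on ray SU]
4. ∠BFS = 71°  [linear pair at F on US]
5. ∠FBS = 41°  [△BFS]

∠FBS = 41°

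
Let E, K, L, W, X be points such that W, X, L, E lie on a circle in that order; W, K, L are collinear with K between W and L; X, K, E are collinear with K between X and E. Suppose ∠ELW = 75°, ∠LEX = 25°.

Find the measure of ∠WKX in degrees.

∠WKX = 80°

1. ∠EXW = 75°  [same arc WE]
2. ∠LWX = 25°  [same arc XL]
3. ∠WKX = 80°  [△WKX]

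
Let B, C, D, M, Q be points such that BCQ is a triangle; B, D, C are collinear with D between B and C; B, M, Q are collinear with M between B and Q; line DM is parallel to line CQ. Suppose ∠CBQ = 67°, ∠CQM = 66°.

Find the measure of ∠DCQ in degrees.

∠DCQ = 47°

1. ∠BQC = 66°  [M on ray QB]
2. ∠BCQ = 47°  [△BCQ]
3. ∠DCQ = 47°  [D on ray CB]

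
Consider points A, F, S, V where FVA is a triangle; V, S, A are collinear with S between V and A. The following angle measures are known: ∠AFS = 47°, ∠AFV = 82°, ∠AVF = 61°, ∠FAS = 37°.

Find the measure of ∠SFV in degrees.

1. ∠ASF = 96°  [△FSA]
2. ∠FVS = 61°  [S on ray VA]
3. ∠FSV = 84°  [linear pair at S on VA]
4. ∠SFV = 35°  [△FVS]

∠SFV = 35°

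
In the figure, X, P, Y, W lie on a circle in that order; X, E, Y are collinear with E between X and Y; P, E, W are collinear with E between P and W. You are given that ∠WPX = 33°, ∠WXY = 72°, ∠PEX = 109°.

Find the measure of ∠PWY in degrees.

1. ∠WYX = 33°  [same arc XW]
2. ∠WEY = 109°  [vertical angles at E]
3. ∠PWY = 38°  [△YEW]

∠PWY = 38°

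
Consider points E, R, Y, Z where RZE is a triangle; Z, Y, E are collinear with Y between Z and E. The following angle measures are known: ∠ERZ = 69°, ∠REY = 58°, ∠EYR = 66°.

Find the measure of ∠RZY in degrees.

1. ∠REZ = 58°  [Y on ray EZ]
2. ∠EZR = 53°  [△RZE]
3. ∠RZY = 53°  [Y on ray ZE]

∠RZY = 53°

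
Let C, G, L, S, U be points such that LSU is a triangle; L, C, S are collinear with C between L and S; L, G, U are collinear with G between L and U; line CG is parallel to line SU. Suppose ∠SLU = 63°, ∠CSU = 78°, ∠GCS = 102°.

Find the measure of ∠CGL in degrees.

∠CGL = 39°

1. ∠CLG = 63°  [C on LS, G on LU]
2. ∠GCL = 78°  [linear pair at C on LS]
3. ∠CGL = 39°  [△LCG]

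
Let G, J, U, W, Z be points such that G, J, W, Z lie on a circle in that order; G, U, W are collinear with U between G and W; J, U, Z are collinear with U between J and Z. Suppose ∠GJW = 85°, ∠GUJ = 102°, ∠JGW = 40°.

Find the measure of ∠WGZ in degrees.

1. ∠GWJ = 55°  [△GJW]
2. ∠WUZ = 102°  [vertical angles at U]
3. ∠GZJ = 55°  [same arc GJ]
4. ∠GUZ = 78°  [linear pair at U on GW]
5. ∠WGZ = 47°  [△GUZ]

∠WGZ = 47°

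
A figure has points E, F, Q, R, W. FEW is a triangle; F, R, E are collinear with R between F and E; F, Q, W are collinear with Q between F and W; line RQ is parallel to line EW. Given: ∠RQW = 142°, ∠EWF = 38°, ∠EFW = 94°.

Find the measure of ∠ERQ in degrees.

∠ERQ = 132°

1. ∠FQR = 38°  [linear pair at Q on FW]
2. ∠QFR = 94°  [R on FE, Q on FW]
3. ∠FRQ = 48°  [△FRQ]
4. ∠ERQ = 132°  [linear pair at R on FE]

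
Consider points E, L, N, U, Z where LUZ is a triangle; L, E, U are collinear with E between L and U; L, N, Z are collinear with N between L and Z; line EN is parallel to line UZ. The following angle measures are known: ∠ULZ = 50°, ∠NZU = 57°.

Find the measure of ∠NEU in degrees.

1. ∠LZU = 57°  [N on ray ZL]
2. ∠LUZ = 73°  [△LUZ]
3. ∠LEN = 73°  [EN∥UZ, corresponding at E]
4. ∠NEU = 107°  [linear pair at E on LU]

∠NEU = 107°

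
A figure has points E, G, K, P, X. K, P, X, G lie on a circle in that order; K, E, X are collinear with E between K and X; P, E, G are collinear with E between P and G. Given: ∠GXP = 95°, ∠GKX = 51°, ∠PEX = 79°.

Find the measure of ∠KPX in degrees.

∠KPX = 96°

1. ∠GPX = 51°  [same arc XG]
2. ∠KXP = 50°  [△PEX]
3. ∠PGX = 34°  [△PXG]
4. ∠PKX = 34°  [same arc PX]
5. ∠KPX = 96°  [△KPX]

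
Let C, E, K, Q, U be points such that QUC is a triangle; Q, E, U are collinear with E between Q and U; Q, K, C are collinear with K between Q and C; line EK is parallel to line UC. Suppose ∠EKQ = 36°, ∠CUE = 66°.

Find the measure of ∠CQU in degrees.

1. ∠QCU = 36°  [EK∥UC, corresponding at K]
2. ∠CUQ = 66°  [E on ray UQ]
3. ∠CQU = 78°  [△QUC]

∠CQU = 78°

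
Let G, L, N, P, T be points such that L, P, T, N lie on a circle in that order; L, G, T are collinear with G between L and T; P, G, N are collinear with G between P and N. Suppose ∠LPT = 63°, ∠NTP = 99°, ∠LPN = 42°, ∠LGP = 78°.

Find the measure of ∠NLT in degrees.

∠NLT = 21°

1. ∠LNT = 117°  [cyclic LPTN, opposite ∠P+∠N]
2. ∠LTN = 42°  [same arc LN]
3. ∠NLT = 21°  [△LTN]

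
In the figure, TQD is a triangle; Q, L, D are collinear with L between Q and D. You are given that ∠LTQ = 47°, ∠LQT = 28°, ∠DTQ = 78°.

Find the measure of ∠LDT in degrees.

1. ∠DQT = 28°  [L on ray QD]
2. ∠QDT = 74°  [△TQD]
3. ∠LDT = 74°  [L on ray DQ]

∠LDT = 74°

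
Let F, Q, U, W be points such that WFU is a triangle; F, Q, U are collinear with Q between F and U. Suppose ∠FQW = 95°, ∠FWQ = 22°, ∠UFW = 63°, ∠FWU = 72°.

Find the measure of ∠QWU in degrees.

∠QWU = 50°

1. ∠UQW = 85°  [linear pair at Q on FU]
2. ∠FUW = 45°  [△WFU]
3. ∠QUW = 45°  [Q on ray UF]
4. ∠QWU = 50°  [△WQU]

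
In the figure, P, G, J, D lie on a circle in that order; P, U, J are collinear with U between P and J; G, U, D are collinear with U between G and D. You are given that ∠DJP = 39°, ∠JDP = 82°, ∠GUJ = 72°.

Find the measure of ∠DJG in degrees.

1. ∠DGP = 39°  [same arc PD]
2. ∠DPJ = 59°  [△PJD]
3. ∠GUP = 108°  [linear pair at U on PJ]
4. ∠GPJ = 33°  [△PUG]
5. ∠DGJ = 59°  [same arc JD]
6. ∠GDJ = 33°  [same arc GJ]
7. ∠DJG = 88°  [△GJD]

∠DJG = 88°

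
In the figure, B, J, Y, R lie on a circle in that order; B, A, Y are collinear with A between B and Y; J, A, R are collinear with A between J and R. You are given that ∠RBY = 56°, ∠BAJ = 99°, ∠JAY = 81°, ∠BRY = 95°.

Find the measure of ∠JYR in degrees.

1. ∠RJY = 56°  [same arc YR]
2. ∠BYR = 29°  [△BYR]
3. ∠RAY = 99°  [vertical angles at A]
4. ∠JRY = 52°  [△YAR]
5. ∠JYR = 72°  [△JYR]

∠JYR = 72°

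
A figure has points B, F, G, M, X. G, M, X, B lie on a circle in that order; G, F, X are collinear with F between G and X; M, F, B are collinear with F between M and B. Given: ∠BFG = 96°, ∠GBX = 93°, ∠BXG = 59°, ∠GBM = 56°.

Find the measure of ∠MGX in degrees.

∠MGX = 37°

1. ∠GMX = 87°  [cyclic GMXB, opposite ∠M+∠B]
2. ∠GXM = 56°  [same arc GM]
3. ∠MGX = 37°  [△GMX]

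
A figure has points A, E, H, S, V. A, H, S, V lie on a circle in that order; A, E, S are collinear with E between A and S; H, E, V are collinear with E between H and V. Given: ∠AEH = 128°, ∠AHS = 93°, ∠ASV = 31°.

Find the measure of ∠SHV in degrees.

∠SHV = 62°

1. ∠AVS = 87°  [cyclic AHSV, opposite ∠H+∠V]
2. ∠SAV = 62°  [△ASV]
3. ∠SHV = 62°  [same arc SV]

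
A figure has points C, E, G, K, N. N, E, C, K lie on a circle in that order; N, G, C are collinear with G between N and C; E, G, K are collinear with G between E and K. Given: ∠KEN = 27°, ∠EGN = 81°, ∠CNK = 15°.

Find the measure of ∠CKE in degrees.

∠CKE = 72°

1. ∠KCN = 27°  [same arc NK]
2. ∠CGK = 81°  [vertical angles at G]
3. ∠CKE = 72°  [△CGK]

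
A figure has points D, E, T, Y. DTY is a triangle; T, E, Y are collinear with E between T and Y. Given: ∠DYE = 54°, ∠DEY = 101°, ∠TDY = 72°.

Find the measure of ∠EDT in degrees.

∠EDT = 47°

1. ∠DYT = 54°  [E on ray YT]
2. ∠DET = 79°  [linear pair at E on TY]
3. ∠DTY = 54°  [△DTY]
4. ∠DTE = 54°  [E on ray TY]
5. ∠EDT = 47°  [△DTE]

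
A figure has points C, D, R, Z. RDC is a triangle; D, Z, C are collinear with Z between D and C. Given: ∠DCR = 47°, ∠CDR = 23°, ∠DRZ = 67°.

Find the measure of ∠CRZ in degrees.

1. ∠RCZ = 47°  [Z on ray CD]
2. ∠RDZ = 23°  [Z on ray DC]
3. ∠DZR = 90°  [△RDZ]
4. ∠CZR = 90°  [linear pair at Z on DC]
5. ∠CRZ = 43°  [△RZC]

∠CRZ = 43°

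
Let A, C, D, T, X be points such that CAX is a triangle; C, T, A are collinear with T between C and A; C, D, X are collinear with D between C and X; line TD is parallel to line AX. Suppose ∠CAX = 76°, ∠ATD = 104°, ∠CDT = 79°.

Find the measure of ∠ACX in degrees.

∠ACX = 25°

1. ∠CTD = 76°  [TD∥AX, corresponding at T]
2. ∠DCT = 25°  [△CTD]
3. ∠ACX = 25°  [T on CA, D on CX]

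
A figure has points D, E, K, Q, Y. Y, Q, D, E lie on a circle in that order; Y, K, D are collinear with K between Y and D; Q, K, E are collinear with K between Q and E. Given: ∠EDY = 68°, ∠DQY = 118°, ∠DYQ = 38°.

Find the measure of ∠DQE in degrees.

∠DQE = 50°

1. ∠DEY = 62°  [cyclic YQDE, opposite ∠Q+∠E]
2. ∠DYE = 50°  [△YDE]
3. ∠DQE = 50°  [same arc DE]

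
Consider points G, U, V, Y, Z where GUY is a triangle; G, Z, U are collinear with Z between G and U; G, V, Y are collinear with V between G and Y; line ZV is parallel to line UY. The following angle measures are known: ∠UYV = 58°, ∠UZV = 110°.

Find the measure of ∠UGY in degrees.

1. ∠GYU = 58°  [V on ray YG]
2. ∠GZV = 70°  [linear pair at Z on GU]
3. ∠GVZ = 58°  [ZV∥UY, corresponding at V]
4. ∠VGZ = 52°  [△GZV]
5. ∠UGY = 52°  [Z on GU, V on GY]

∠UGY = 52°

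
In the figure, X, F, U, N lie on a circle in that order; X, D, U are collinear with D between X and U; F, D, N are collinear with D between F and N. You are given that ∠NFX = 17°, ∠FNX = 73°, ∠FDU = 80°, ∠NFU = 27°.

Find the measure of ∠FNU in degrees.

1. ∠FXN = 90°  [△XFN]
2. ∠FUN = 90°  [cyclic XFUN, opposite ∠X+∠U]
3. ∠FNU = 63°  [△FUN]

∠FNU = 63°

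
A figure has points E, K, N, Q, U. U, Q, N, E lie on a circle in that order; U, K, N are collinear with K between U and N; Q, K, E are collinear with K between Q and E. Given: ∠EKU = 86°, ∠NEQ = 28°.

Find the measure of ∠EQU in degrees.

∠EQU = 58°

1. ∠NKQ = 86°  [vertical angles at K]
2. ∠NUQ = 28°  [same arc QN]
3. ∠QKU = 94°  [linear pair at K on UN]
4. ∠EQU = 58°  [△UKQ]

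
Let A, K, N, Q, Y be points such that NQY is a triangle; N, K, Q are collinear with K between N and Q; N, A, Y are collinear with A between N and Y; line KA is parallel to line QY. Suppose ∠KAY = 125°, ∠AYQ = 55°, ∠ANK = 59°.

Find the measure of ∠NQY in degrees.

1. ∠NYQ = 55°  [A on ray YN]
2. ∠QNY = 59°  [K on NQ, A on NY]
3. ∠NQY = 66°  [△NQY]

∠NQY = 66°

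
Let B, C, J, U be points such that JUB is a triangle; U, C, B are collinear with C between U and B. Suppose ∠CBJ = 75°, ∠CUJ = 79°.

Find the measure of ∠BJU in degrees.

∠BJU = 26°

1. ∠JBU = 75°  [C on ray BU]
2. ∠BUJ = 79°  [C on ray UB]
3. ∠BJU = 26°  [△JUB]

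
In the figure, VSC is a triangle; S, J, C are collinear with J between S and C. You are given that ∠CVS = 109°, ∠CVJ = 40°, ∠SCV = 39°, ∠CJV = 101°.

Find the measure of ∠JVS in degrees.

∠JVS = 69°

1. ∠CSV = 32°  [△VSC]
2. ∠SJV = 79°  [linear pair at J on SC]
3. ∠JSV = 32°  [J on ray SC]
4. ∠JVS = 69°  [△VSJ]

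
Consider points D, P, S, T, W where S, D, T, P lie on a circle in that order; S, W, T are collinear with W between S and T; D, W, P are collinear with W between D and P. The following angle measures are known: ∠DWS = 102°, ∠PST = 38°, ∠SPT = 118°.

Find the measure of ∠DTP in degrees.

∠DTP = 88°

1. ∠PWT = 102°  [vertical angles at W]
2. ∠PDT = 38°  [same arc TP]
3. ∠PTS = 24°  [△STP]
4. ∠DPT = 54°  [△TWP]
5. ∠DTP = 88°  [△DTP]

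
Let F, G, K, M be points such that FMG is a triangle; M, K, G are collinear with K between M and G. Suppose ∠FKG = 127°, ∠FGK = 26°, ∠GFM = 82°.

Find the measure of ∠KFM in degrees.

∠KFM = 55°

1. ∠FKM = 53°  [linear pair at K on MG]
2. ∠FGM = 26°  [K on ray GM]
3. ∠FMG = 72°  [△FMG]
4. ∠FMK = 72°  [K on ray MG]
5. ∠KFM = 55°  [△FMK]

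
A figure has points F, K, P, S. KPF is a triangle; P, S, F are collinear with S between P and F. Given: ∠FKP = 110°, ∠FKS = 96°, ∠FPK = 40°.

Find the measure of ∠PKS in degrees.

1. ∠KFP = 30°  [△KPF]
2. ∠KPS = 40°  [S on ray PF]
3. ∠KFS = 30°  [S on ray FP]
4. ∠FSK = 54°  [△KSF]
5. ∠KSP = 126°  [linear pair at S on PF]
6. ∠PKS = 14°  [△KPS]

∠PKS = 14°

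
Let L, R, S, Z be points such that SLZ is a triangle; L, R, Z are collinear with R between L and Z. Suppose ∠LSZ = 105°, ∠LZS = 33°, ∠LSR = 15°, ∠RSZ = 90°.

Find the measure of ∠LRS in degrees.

∠LRS = 123°

1. ∠RZS = 33°  [R on ray ZL]
2. ∠SRZ = 57°  [△SRZ]
3. ∠LRS = 123°  [linear pair at R on LZ]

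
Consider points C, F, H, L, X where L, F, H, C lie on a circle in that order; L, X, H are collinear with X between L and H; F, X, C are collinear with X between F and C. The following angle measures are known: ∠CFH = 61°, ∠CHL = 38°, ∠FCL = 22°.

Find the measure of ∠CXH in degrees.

∠CXH = 83°

1. ∠CLH = 61°  [same arc HC]
2. ∠CXL = 97°  [△LXC]
3. ∠CXH = 83°  [linear pair at X on LH]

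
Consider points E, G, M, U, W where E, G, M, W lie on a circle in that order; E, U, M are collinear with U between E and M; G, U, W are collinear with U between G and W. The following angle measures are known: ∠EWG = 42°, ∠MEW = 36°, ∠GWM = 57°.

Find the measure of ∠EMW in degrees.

1. ∠EUW = 102°  [△EUW]
2. ∠MUW = 78°  [linear pair at U on EM]
3. ∠EMW = 45°  [△MUW]

∠EMW = 45°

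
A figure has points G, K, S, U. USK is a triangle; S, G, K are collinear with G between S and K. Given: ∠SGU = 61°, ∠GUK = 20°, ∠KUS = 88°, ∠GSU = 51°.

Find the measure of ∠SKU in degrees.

1. ∠KGU = 119°  [linear pair at G on SK]
2. ∠GKU = 41°  [△UGK]
3. ∠SKU = 41°  [G on ray KS]

∠SKU = 41°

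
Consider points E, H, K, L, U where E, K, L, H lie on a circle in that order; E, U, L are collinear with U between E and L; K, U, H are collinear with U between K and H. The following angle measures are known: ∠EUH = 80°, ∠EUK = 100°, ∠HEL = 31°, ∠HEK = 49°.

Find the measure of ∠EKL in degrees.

1. ∠KUL = 80°  [vertical angles at U]
2. ∠EHK = 69°  [△EUH]
3. ∠HKL = 31°  [same arc LH]
4. ∠EKH = 62°  [△EKH]
5. ∠ELK = 69°  [△KUL]
6. ∠KEL = 18°  [△EUK]
7. ∠EKL = 93°  [△EKL]

∠EKL = 93°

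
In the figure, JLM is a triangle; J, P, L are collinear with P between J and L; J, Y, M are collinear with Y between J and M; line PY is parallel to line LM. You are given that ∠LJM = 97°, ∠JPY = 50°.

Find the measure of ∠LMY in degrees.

∠LMY = 33°

1. ∠PJY = 97°  [P on JL, Y on JM]
2. ∠JYP = 33°  [△JPY]
3. ∠MYP = 147°  [linear pair at Y on JM]
4. ∠LMY = 33°  [PY∥LM, co-interior at M–Y]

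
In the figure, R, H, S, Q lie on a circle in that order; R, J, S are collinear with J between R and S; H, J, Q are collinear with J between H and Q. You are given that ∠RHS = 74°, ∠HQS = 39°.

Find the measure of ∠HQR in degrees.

1. ∠HRS = 39°  [same arc HS]
2. ∠HSR = 67°  [△RHS]
3. ∠HQR = 67°  [same arc RH]

∠HQR = 67°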